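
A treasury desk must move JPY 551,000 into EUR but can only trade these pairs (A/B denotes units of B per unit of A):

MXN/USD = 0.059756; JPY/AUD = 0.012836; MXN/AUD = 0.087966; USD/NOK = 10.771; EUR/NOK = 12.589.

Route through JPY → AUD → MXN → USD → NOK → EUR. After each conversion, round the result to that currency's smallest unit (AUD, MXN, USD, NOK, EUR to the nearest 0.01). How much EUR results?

EUR 4,110.67

JPY 551,000 × 0.012836 = AUD 7,072.64
AUD 7,072.64 ÷ 0.087966 = MXN 80,401.97
MXN 80,401.97 × 0.059756 = USD 4,804.50
USD 4,804.50 × 10.771 = NOK 51,749.27
NOK 51,749.27 ÷ 12.589 = EUR 4,110.67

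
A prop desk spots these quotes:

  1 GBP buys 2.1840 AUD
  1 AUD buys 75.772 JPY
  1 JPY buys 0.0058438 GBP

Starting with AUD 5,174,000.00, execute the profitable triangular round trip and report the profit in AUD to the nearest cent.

Profit: AUD 176,196.04

Profitable loop is AUD → GBP → JPY → AUD:
AUD 5,174,000.00 ÷ 2.1840 = GBP 2,369,047.62
GBP 2,369,047.62 ÷ 0.0058438 = JPY 405,395,054
JPY 405,395,054 ÷ 75.772 = AUD 5,350,196.04
Profit = AUD 5,350,196.04 − AUD 5,174,000.00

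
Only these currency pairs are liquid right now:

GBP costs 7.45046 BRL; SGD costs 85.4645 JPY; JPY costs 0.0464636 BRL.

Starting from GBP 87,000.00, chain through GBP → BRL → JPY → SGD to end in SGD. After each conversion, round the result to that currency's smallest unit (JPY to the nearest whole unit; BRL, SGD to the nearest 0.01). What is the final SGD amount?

SGD 163,231.41

GBP 87,000.00 × 7.45046 = BRL 648,190.02
BRL 648,190.02 ÷ 0.0464636 = JPY 13,950,491
JPY 13,950,491 ÷ 85.4645 = SGD 163,231.41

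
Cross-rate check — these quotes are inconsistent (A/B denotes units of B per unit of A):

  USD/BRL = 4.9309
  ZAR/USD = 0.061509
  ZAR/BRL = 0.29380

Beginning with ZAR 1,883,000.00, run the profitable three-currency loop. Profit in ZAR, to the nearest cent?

Profit: ZAR 60,852.87

Profitable loop is ZAR → USD → BRL → ZAR:
ZAR 1,883,000.00 × 0.061509 = USD 115,821.45
USD 115,821.45 × 4.9309 = BRL 571,103.97
BRL 571,103.97 ÷ 0.29380 = ZAR 1,943,852.87
Profit = ZAR 1,943,852.87 − ZAR 1,883,000.00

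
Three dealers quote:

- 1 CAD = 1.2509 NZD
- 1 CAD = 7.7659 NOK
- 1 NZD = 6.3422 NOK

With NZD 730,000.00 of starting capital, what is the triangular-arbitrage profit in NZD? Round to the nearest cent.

Profit: NZD 15,750.57

Profitable loop is NZD → NOK → CAD → NZD:
NZD 730,000.00 × 6.3422 = NOK 4,629,806.00
NOK 4,629,806.00 ÷ 7.7659 = CAD 596,171.21
CAD 596,171.21 × 1.2509 = NZD 745,750.57
Profit = NZD 745,750.57 − NZD 730,000.00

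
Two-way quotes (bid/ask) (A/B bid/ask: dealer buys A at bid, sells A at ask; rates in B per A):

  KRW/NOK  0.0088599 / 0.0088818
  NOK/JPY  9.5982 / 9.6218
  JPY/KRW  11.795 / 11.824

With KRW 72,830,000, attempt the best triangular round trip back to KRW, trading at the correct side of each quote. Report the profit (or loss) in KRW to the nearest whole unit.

Best loop KRW → NOK → JPY → KRW:
KRW 72,830,000 × 0.0088599 (sell KRW at bid) = NOK 645,266.52
NOK 645,266.52 × 9.5982 (sell NOK at bid) = JPY 6,193,397
JPY 6,193,397 × 11.795 (sell JPY at bid) = KRW 73,051,119

Net profit: KRW 221,119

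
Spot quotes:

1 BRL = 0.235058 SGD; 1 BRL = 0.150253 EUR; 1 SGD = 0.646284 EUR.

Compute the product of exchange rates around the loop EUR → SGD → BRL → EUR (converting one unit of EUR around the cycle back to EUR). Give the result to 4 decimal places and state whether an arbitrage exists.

0.9891 (arbitrage exists)

Around EUR → SGD → BRL → EUR: 1 ÷ 0.646284 ÷ 0.235058 × 0.150253 = 0.989065
Product < 1; profitable direction is EUR → BRL → SGD → EUR.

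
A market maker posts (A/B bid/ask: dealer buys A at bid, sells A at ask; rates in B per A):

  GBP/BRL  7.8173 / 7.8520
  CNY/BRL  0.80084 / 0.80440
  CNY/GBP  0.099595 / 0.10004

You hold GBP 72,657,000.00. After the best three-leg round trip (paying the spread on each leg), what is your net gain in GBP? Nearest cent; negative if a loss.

Best loop GBP → CNY → BRL → GBP:
GBP 72,657,000.00 ÷ 0.10004 (buy CNY at ask) = CNY 726,279,488.20
CNY 726,279,488.20 × 0.80084 (sell CNY at bid) = BRL 581,633,665.33
BRL 581,633,665.33 ÷ 7.8520 (buy GBP at ask) = GBP 74,074,588.05

Net profit: GBP 1,417,588.05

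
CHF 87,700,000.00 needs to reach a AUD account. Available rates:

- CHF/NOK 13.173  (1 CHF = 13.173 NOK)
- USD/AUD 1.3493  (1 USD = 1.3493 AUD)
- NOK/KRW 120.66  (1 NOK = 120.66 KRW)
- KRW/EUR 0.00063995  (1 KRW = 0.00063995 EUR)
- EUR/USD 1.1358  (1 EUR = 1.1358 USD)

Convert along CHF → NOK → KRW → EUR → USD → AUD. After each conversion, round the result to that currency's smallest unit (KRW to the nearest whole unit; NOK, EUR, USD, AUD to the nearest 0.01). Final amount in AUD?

CHF 87,700,000.00 × 13.173 = NOK 1,155,272,100.00
NOK 1,155,272,100.00 × 120.66 = KRW 139,395,131,586
KRW 139,395,131,586 × 0.00063995 = EUR 89,205,914.46
EUR 89,205,914.46 × 1.1358 = USD 101,320,077.64
USD 101,320,077.64 × 1.3493 = AUD 136,711,180.76

AUD 136,711,180.76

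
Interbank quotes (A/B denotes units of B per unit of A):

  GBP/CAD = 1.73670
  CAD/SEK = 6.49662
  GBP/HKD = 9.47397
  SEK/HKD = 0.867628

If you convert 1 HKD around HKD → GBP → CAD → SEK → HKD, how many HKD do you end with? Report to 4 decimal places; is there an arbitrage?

1.0333 (arbitrage exists)

Around HKD → GBP → CAD → SEK → HKD: 1 ÷ 9.47397 × 1.73670 × 6.49662 × 0.867628 = 1.033270
Product > 1; profitable direction is HKD → GBP → CAD → SEK → HKD.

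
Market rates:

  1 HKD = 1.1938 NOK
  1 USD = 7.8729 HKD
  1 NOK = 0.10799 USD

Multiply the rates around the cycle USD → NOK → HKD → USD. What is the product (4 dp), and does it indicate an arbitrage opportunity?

Around USD → NOK → HKD → USD: 1 ÷ 0.10799 ÷ 1.1938 ÷ 7.8729 = 0.985258
Product < 1; profitable direction is USD → HKD → NOK → USD.

0.9853 (arbitrage exists)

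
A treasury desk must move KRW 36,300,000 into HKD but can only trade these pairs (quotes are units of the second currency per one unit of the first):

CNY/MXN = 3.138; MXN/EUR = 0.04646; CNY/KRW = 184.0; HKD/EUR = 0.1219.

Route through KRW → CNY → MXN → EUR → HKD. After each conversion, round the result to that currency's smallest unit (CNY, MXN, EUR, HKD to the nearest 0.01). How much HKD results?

KRW 36,300,000 ÷ 184.0 = CNY 197,282.61
CNY 197,282.61 × 3.138 = MXN 619,072.83
MXN 619,072.83 × 0.04646 = EUR 28,762.12
EUR 28,762.12 ÷ 0.1219 = HKD 235,948.48

HKD 235,948.48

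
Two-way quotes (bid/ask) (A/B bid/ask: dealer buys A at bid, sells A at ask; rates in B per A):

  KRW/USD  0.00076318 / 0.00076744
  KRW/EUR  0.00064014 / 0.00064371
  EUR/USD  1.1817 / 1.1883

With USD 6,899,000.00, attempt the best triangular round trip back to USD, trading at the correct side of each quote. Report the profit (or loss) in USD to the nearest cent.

Net result: USD -15,698.82 (no profitable arbitrage after spreads)

Best loop USD → EUR → KRW → USD:
USD 6,899,000.00 ÷ 1.1883 (buy EUR at ask) = EUR 5,805,772.95
EUR 5,805,772.95 ÷ 0.00064371 (buy KRW at ask) = KRW 9,019,236,850
KRW 9,019,236,850 × 0.00076318 (sell KRW at bid) = USD 6,883,301.18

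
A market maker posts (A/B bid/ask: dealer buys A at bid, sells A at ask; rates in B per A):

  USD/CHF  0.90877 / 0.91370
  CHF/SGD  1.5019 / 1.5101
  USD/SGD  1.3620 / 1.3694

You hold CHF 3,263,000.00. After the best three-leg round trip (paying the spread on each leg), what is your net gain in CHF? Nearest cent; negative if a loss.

Net result: CHF -10,766.27 (no profitable arbitrage after spreads)

Best loop CHF → SGD → USD → CHF:
CHF 3,263,000.00 × 1.5019 (sell CHF at bid) = SGD 4,900,699.70
SGD 4,900,699.70 ÷ 1.3694 (buy USD at ask) = USD 3,578,720.39
USD 3,578,720.39 × 0.90877 (sell USD at bid) = CHF 3,252,233.73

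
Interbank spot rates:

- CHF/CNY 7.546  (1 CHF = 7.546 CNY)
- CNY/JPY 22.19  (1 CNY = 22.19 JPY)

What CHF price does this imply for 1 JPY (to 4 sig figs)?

1 JPY ÷ 22.19 = 0.0450653 CNY
0.0450653 CNY ÷ 7.546 = 0.00597208 CHF

JPY/CHF = 0.005972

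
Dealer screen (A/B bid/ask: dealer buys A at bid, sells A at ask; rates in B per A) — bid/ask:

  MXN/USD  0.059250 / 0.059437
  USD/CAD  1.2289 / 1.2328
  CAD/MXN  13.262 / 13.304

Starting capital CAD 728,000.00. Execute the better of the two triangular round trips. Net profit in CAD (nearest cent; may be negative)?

Best loop CAD → USD → MXN → CAD:
CAD 728,000.00 ÷ 1.2328 (buy USD at ask) = USD 590,525.63
USD 590,525.63 ÷ 0.059437 (buy MXN at ask) = MXN 9,935,320.30
MXN 9,935,320.30 ÷ 13.304 (buy CAD at ask) = CAD 746,791.96

Net profit: CAD 18,791.96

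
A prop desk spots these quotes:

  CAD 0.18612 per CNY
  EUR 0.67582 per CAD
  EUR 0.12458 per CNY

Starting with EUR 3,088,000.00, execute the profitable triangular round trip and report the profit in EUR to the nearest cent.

Profit: EUR 29,834.43

Profitable loop is EUR → CNY → CAD → EUR:
EUR 3,088,000.00 ÷ 0.12458 = CNY 24,787,285.28
CNY 24,787,285.28 × 0.18612 = CAD 4,613,409.54
CAD 4,613,409.54 × 0.67582 = EUR 3,117,834.43
Profit = EUR 3,117,834.43 − EUR 3,088,000.00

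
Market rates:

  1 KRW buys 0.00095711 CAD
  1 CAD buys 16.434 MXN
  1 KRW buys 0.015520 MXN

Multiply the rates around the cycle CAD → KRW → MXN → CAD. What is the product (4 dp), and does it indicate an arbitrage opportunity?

0.9867 (arbitrage exists)

Around CAD → KRW → MXN → CAD: 1 ÷ 0.00095711 × 0.015520 ÷ 16.434 = 0.986703
Product < 1; profitable direction is CAD → MXN → KRW → CAD.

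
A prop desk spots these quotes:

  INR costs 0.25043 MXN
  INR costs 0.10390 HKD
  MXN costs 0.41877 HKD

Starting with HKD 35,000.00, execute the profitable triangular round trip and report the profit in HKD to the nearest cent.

Profit: HKD 327.62

Profitable loop is HKD → INR → MXN → HKD:
HKD 35,000.00 ÷ 0.10390 = INR 336,862.37
INR 336,862.37 × 0.25043 = MXN 84,360.44
MXN 84,360.44 × 0.41877 = HKD 35,327.62
Profit = HKD 35,327.62 − HKD 35,000.00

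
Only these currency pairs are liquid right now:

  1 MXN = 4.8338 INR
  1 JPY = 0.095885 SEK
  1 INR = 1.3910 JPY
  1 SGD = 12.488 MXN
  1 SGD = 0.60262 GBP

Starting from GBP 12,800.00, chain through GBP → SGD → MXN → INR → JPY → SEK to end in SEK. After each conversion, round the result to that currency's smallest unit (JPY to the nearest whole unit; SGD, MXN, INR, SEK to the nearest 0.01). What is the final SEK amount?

SEK 171,011.66

GBP 12,800.00 ÷ 0.60262 = SGD 21,240.58
SGD 21,240.58 × 12.488 = MXN 265,252.36
MXN 265,252.36 × 4.8338 = INR 1,282,176.86
INR 1,282,176.86 × 1.3910 = JPY 1,783,508
JPY 1,783,508 × 0.095885 = SEK 171,011.66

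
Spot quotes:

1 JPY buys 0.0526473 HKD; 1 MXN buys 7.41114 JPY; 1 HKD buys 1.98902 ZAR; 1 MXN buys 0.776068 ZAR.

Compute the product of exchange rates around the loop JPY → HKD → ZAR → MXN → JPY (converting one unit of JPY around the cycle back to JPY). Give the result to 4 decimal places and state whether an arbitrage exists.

Around JPY → HKD → ZAR → MXN → JPY: 1 × 0.0526473 × 1.98902 ÷ 0.776068 × 7.41114 = 1.000001
Product ≈ 1 (deviation 0.000%, within rounding noise).

1.0000 (no arbitrage)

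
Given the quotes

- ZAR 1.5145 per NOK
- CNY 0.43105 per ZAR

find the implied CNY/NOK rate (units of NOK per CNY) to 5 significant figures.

1 CNY ÷ 0.43105 = 2.31992 ZAR
2.31992 ZAR ÷ 1.5145 = 1.5318 NOK

CNY/NOK = 1.5318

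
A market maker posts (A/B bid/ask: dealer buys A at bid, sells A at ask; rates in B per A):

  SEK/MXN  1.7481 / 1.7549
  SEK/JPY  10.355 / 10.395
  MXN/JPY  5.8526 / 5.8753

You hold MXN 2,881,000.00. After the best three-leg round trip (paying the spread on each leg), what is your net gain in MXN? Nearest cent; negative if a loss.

Net profit: MXN 12,416.41

Best loop MXN → SEK → JPY → MXN:
MXN 2,881,000.00 ÷ 1.7549 (buy SEK at ask) = SEK 1,641,688.99
SEK 1,641,688.99 × 10.355 (sell SEK at bid) = JPY 16,999,689
JPY 16,999,689 ÷ 5.8753 (buy MXN at ask) = MXN 2,893,416.41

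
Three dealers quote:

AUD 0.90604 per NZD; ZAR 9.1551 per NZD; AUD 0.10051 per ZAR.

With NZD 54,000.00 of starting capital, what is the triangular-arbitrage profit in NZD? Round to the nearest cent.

Profitable loop is NZD → ZAR → AUD → NZD:
NZD 54,000.00 × 9.1551 = ZAR 494,375.40
ZAR 494,375.40 × 0.10051 = AUD 49,689.67
AUD 49,689.67 ÷ 0.90604 = NZD 54,842.69
Profit = NZD 54,842.69 − NZD 54,000.00

Profit: NZD 842.69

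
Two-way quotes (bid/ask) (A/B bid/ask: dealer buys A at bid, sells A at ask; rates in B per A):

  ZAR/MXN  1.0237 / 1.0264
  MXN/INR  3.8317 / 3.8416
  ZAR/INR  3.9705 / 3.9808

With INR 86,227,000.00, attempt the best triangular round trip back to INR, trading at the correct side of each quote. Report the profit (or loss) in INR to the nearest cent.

Best loop INR → MXN → ZAR → INR:
INR 86,227,000.00 ÷ 3.8416 (buy MXN at ask) = MXN 22,445,595.59
MXN 22,445,595.59 ÷ 1.0264 (buy ZAR at ask) = ZAR 21,868,273.17
ZAR 21,868,273.17 × 3.9705 (sell ZAR at bid) = INR 86,827,978.63

Net profit: INR 600,978.63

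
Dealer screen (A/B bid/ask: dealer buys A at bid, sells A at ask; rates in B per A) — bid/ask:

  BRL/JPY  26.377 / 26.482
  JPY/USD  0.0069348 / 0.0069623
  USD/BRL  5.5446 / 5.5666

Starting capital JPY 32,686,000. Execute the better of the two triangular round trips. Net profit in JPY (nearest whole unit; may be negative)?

Net profit: JPY 464,596

Best loop JPY → USD → BRL → JPY:
JPY 32,686,000 × 0.0069348 (sell JPY at bid) = USD 226,670.87
USD 226,670.87 × 5.5446 (sell USD at bid) = BRL 1,256,799.32
BRL 1,256,799.32 × 26.377 (sell BRL at bid) = JPY 33,150,596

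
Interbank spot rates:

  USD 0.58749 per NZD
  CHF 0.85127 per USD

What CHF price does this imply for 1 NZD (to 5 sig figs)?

NZD/CHF = 0.50011

1 NZD × 0.58749 = 0.58749 USD
0.58749 USD × 0.85127 = 0.500113 CHF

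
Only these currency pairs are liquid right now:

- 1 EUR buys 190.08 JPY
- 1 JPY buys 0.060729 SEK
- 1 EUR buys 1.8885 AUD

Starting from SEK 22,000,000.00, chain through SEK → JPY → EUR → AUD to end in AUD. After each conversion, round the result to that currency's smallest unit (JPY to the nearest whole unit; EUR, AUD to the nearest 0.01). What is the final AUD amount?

AUD 3,599,209.41

SEK 22,000,000.00 ÷ 0.060729 = JPY 362,265,145
JPY 362,265,145 ÷ 190.08 = EUR 1,905,856.19
EUR 1,905,856.19 × 1.8885 = AUD 3,599,209.41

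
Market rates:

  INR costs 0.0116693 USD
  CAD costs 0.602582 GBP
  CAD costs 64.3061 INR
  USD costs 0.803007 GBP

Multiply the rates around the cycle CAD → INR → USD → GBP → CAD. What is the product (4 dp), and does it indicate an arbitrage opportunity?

1.0000 (no arbitrage)

Around CAD → INR → USD → GBP → CAD: 1 × 64.3061 × 0.0116693 × 0.803007 ÷ 0.602582 = 1.000000
Product ≈ 1 (deviation 0.000%, within rounding noise).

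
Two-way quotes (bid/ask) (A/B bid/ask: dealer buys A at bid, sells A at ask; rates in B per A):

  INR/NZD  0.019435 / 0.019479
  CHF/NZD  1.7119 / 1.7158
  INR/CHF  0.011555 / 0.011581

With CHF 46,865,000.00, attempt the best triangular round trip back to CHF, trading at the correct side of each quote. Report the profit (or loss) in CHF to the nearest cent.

Net profit: CHF 726,599.97

Best loop CHF → NZD → INR → CHF:
CHF 46,865,000.00 × 1.7119 (sell CHF at bid) = NZD 80,228,193.50
NZD 80,228,193.50 ÷ 0.019479 (buy INR at ask) = INR 4,118,701,858.41
INR 4,118,701,858.41 × 0.011555 (sell INR at bid) = CHF 47,591,599.97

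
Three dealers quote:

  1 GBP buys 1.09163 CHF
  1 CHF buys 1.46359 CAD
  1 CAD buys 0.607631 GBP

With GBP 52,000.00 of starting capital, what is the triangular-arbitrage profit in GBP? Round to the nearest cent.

Profitable loop is GBP → CAD → CHF → GBP:
GBP 52,000.00 ÷ 0.607631 = CAD 85,578.25
CAD 85,578.25 ÷ 1.46359 = CHF 58,471.47
CHF 58,471.47 ÷ 1.09163 = GBP 53,563.45
Profit = GBP 53,563.45 − GBP 52,000.00

Profit: GBP 1,563.45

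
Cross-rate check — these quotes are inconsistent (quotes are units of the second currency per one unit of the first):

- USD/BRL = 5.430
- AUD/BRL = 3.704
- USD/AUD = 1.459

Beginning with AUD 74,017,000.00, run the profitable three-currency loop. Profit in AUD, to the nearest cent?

Profitable loop is AUD → USD → BRL → AUD:
AUD 74,017,000.00 ÷ 1.459 = USD 50,731,322.82
USD 50,731,322.82 × 5.430 = BRL 275,471,082.93
BRL 275,471,082.93 ÷ 3.704 = AUD 74,371,242.69
Profit = AUD 74,371,242.69 − AUD 74,017,000.00

Profit: AUD 354,242.69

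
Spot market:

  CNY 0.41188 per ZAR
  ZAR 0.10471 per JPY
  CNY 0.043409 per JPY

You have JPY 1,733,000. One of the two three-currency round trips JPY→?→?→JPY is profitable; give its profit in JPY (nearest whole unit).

Profitable loop is JPY → CNY → ZAR → JPY:
JPY 1,733,000 × 0.043409 = CNY 75,227.80
CNY 75,227.80 ÷ 0.41188 = ZAR 182,644.94
ZAR 182,644.94 ÷ 0.10471 = JPY 1,744,293
Profit = JPY 1,744,293 − JPY 1,733,000

Profit: JPY 11,293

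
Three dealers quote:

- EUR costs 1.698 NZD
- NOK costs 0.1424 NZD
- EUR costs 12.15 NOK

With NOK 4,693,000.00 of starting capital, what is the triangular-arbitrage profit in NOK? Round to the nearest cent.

Profitable loop is NOK → NZD → EUR → NOK:
NOK 4,693,000.00 × 0.1424 = NZD 668,283.20
NZD 668,283.20 ÷ 1.698 = EUR 393,570.79
EUR 393,570.79 × 12.15 = NOK 4,781,885.09
Profit = NOK 4,781,885.09 − NOK 4,693,000.00

Profit: NOK 88,885.09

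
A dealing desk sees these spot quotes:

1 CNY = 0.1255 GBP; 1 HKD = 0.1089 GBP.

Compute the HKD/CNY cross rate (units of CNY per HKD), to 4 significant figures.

1 HKD × 0.1089 = 0.1089 GBP
0.1089 GBP ÷ 0.1255 = 0.867729 CNY

HKD/CNY = 0.8677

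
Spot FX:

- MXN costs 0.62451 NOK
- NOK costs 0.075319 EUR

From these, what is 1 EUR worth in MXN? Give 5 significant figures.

EUR/MXN = 21.260

1 EUR ÷ 0.075319 = 13.2769 NOK
13.2769 NOK ÷ 0.62451 = 21.2596 MXN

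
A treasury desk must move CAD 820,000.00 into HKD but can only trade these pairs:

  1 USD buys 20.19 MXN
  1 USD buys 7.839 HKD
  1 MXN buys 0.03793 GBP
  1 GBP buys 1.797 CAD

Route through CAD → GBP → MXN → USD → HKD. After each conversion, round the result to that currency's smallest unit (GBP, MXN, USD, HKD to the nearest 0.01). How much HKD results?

HKD 4,670,972.10

CAD 820,000.00 ÷ 1.797 = GBP 456,316.08
GBP 456,316.08 ÷ 0.03793 = MXN 12,030,479.30
MXN 12,030,479.30 ÷ 20.19 = USD 595,863.26
USD 595,863.26 × 7.839 = HKD 4,670,972.10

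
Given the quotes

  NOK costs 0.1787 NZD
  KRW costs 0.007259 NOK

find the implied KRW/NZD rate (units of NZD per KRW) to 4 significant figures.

1 KRW × 0.007259 = 0.007259 NOK
0.007259 NOK × 0.1787 = 0.00129718 NZD

KRW/NZD = 0.001297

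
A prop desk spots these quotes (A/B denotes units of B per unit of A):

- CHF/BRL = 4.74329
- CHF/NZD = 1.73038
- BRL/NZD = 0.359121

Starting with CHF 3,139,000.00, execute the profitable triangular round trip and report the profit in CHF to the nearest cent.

Profitable loop is CHF → NZD → BRL → CHF:
CHF 3,139,000.00 × 1.73038 = NZD 5,431,662.82
NZD 5,431,662.82 ÷ 0.359121 = BRL 15,124,882.20
BRL 15,124,882.20 ÷ 4.74329 = CHF 3,188,690.17
Profit = CHF 3,188,690.17 − CHF 3,139,000.00

Profit: CHF 49,690.17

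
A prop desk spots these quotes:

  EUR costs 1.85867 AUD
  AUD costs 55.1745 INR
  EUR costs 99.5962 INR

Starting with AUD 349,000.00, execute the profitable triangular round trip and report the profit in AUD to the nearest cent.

Profit: AUD 10,354.72

Profitable loop is AUD → INR → EUR → AUD:
AUD 349,000.00 × 55.1745 = INR 19,255,900.50
INR 19,255,900.50 ÷ 99.5962 = EUR 193,339.71
EUR 193,339.71 × 1.85867 = AUD 359,354.72
Profit = AUD 359,354.72 − AUD 349,000.00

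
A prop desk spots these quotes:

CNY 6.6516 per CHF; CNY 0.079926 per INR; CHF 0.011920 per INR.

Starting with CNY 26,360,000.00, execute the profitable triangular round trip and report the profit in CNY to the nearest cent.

Profitable loop is CNY → CHF → INR → CNY:
CNY 26,360,000.00 ÷ 6.6516 = CHF 3,962,956.28
CHF 3,962,956.28 ÷ 0.011920 = INR 332,462,775.27
INR 332,462,775.27 × 0.079926 = CNY 26,572,419.78
Profit = CNY 26,572,419.78 − CNY 26,360,000.00

Profit: CNY 212,419.78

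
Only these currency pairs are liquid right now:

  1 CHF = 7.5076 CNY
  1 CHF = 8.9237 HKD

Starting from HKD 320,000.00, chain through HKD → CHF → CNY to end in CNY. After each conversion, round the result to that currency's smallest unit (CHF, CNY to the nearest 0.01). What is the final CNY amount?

HKD 320,000.00 ÷ 8.9237 = CHF 35,859.56
CHF 35,859.56 × 7.5076 = CNY 269,219.23

CNY 269,219.23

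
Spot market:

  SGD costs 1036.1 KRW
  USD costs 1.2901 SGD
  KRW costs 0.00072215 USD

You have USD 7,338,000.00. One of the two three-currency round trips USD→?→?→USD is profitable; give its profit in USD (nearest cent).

Profitable loop is USD → KRW → SGD → USD:
USD 7,338,000.00 ÷ 0.00072215 = KRW 10,161,323,825
KRW 10,161,323,825 ÷ 1036.1 = SGD 9,807,280.98
SGD 9,807,280.98 ÷ 1.2901 = USD 7,601,954.10
Profit = USD 7,601,954.10 − USD 7,338,000.00

Profit: USD 263,954.10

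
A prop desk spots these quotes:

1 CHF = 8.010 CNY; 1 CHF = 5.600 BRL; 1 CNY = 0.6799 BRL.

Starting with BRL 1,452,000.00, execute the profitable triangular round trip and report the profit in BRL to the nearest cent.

Profitable loop is BRL → CNY → CHF → BRL:
BRL 1,452,000.00 ÷ 0.6799 = CNY 2,135,608.18
CNY 2,135,608.18 ÷ 8.010 = CHF 266,617.75
CHF 266,617.75 × 5.600 = BRL 1,493,059.40
Profit = BRL 1,493,059.40 − BRL 1,452,000.00

Profit: BRL 41,059.40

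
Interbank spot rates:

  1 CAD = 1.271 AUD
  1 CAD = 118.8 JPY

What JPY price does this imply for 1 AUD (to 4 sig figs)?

AUD/JPY = 93.47

1 AUD ÷ 1.271 = 0.786782 CAD
0.786782 CAD × 118.8 = 93.4697 JPY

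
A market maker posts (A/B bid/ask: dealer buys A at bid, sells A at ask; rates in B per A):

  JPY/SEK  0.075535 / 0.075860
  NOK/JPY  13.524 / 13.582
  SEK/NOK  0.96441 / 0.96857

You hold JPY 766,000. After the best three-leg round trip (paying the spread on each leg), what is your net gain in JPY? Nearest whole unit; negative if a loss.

Net profit: JPY 1,576

Best loop JPY → NOK → SEK → JPY:
JPY 766,000 ÷ 13.582 (buy NOK at ask) = NOK 56,398.17
NOK 56,398.17 ÷ 0.96857 (buy SEK at ask) = SEK 58,228.29
SEK 58,228.29 ÷ 0.075860 (buy JPY at ask) = JPY 767,576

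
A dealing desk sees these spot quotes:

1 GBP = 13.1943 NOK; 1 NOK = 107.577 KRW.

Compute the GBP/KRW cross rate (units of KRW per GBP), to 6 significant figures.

1 GBP × 13.1943 = 13.1943 NOK
13.1943 NOK × 107.577 = 1419.4 KRW

GBP/KRW = 1419.40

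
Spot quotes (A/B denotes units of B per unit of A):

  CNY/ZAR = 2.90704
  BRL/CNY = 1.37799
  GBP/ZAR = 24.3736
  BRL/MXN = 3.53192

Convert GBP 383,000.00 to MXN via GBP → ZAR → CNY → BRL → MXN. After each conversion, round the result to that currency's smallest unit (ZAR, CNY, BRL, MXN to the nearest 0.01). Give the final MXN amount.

GBP 383,000.00 × 24.3736 = ZAR 9,335,088.80
ZAR 9,335,088.80 ÷ 2.90704 = CNY 3,211,200.67
CNY 3,211,200.67 ÷ 1.37799 = BRL 2,330,351.21
BRL 2,330,351.21 × 3.53192 = MXN 8,230,614.05

MXN 8,230,614.05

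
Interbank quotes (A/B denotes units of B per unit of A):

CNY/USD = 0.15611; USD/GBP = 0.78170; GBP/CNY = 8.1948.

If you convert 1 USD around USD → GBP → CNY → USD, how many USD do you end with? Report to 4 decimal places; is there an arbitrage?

1.0000 (no arbitrage)

Around USD → GBP → CNY → USD: 1 × 0.78170 × 8.1948 × 0.15611 = 1.000021
Product ≈ 1 (deviation 0.002%, within rounding noise).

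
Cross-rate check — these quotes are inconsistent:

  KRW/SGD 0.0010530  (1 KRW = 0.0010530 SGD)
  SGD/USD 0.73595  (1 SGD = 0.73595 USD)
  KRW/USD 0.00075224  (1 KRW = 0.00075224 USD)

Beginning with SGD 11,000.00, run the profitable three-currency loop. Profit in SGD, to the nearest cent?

Profitable loop is SGD → USD → KRW → SGD:
SGD 11,000.00 × 0.73595 = USD 8,095.45
USD 8,095.45 ÷ 0.00075224 = KRW 10,761,791
KRW 10,761,791 × 0.0010530 = SGD 11,332.17
Profit = SGD 11,332.17 − SGD 11,000.00

Profit: SGD 332.17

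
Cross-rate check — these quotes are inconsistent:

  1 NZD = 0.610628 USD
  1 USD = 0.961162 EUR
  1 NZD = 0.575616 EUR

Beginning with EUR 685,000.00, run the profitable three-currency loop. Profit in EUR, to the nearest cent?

Profitable loop is EUR → NZD → USD → EUR:
EUR 685,000.00 ÷ 0.575616 = NZD 1,190,029.46
NZD 1,190,029.46 × 0.610628 = USD 726,665.31
USD 726,665.31 × 0.961162 = EUR 698,443.08
Profit = EUR 698,443.08 − EUR 685,000.00

Profit: EUR 13,443.08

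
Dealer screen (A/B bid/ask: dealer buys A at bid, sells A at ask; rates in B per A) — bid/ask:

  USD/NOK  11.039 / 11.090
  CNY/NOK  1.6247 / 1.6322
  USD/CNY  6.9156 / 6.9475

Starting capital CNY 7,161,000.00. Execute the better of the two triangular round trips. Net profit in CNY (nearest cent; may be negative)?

Net profit: CNY 94,129.58

Best loop CNY → NOK → USD → CNY:
CNY 7,161,000.00 × 1.6247 (sell CNY at bid) = NOK 11,634,476.70
NOK 11,634,476.70 ÷ 11.090 (buy USD at ask) = USD 1,049,096.19
USD 1,049,096.19 × 6.9156 (sell USD at bid) = CNY 7,255,129.58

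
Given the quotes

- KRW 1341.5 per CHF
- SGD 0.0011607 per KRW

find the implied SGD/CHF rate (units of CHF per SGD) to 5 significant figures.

SGD/CHF = 0.64223

1 SGD ÷ 0.0011607 = 861.549 KRW
861.549 KRW ÷ 1341.5 = 0.642228 CHF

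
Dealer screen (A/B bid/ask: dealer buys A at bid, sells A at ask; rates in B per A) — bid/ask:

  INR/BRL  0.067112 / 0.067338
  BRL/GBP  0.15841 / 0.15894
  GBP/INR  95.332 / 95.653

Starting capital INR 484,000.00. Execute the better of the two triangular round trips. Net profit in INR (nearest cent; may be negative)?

Net profit: INR 6,531.43

Best loop INR → BRL → GBP → INR:
INR 484,000.00 × 0.067112 (sell INR at bid) = BRL 32,482.21
BRL 32,482.21 × 0.15841 (sell BRL at bid) = GBP 5,145.51
GBP 5,145.51 × 95.332 (sell GBP at bid) = INR 490,531.43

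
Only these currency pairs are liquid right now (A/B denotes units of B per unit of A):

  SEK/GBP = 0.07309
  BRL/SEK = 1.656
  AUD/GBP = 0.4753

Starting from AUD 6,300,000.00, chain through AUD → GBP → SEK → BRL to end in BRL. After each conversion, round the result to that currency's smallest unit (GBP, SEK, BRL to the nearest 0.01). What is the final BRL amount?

BRL 24,739,451.66

AUD 6,300,000.00 × 0.4753 = GBP 2,994,390.00
GBP 2,994,390.00 ÷ 0.07309 = SEK 40,968,531.95
SEK 40,968,531.95 ÷ 1.656 = BRL 24,739,451.66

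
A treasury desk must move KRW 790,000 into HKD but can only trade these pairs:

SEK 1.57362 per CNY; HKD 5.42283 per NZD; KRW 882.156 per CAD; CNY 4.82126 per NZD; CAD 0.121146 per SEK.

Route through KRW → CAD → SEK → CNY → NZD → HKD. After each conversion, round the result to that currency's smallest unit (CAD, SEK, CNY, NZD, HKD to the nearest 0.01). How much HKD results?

HKD 5,283.68

KRW 790,000 ÷ 882.156 = CAD 895.53
CAD 895.53 ÷ 0.121146 = SEK 7,392.15
SEK 7,392.15 ÷ 1.57362 = CNY 4,697.54
CNY 4,697.54 ÷ 4.82126 = NZD 974.34
NZD 974.34 × 5.42283 = HKD 5,283.68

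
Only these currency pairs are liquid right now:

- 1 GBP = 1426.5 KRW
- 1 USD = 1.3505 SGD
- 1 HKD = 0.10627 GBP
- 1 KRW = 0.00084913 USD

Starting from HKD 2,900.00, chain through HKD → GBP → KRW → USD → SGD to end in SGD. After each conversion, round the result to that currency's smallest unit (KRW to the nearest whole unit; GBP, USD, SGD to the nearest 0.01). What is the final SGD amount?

HKD 2,900.00 × 0.10627 = GBP 308.18
GBP 308.18 × 1426.5 = KRW 439,619
KRW 439,619 × 0.00084913 = USD 373.29
USD 373.29 × 1.3505 = SGD 504.13

SGD 504.13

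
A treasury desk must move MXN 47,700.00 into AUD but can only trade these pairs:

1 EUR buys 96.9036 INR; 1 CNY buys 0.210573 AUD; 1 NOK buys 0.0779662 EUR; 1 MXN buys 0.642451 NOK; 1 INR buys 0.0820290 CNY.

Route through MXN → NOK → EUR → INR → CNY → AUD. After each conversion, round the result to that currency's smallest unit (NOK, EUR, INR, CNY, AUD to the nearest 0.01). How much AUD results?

AUD 3,999.22

MXN 47,700.00 × 0.642451 = NOK 30,644.91
NOK 30,644.91 × 0.0779662 = EUR 2,389.27
EUR 2,389.27 × 96.9036 = INR 231,528.86
INR 231,528.86 × 0.0820290 = CNY 18,992.08
CNY 18,992.08 × 0.210573 = AUD 3,999.22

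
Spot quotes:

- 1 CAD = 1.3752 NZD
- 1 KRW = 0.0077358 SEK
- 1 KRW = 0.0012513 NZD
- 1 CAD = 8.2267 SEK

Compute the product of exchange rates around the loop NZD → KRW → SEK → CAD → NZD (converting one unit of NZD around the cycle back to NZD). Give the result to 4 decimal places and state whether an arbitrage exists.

Around NZD → KRW → SEK → CAD → NZD: 1 ÷ 0.0012513 × 0.0077358 ÷ 8.2267 × 1.3752 = 1.033437
Product > 1; profitable direction is NZD → KRW → SEK → CAD → NZD.

1.0334 (arbitrage exists)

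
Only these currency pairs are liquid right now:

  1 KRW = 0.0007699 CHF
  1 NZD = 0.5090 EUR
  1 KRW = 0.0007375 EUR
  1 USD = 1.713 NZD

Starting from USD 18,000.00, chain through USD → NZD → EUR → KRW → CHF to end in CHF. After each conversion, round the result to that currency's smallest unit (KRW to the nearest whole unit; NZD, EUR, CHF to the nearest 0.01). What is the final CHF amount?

USD 18,000.00 × 1.713 = NZD 30,834.00
NZD 30,834.00 × 0.5090 = EUR 15,694.51
EUR 15,694.51 ÷ 0.0007375 = KRW 21,280,692
KRW 21,280,692 × 0.0007699 = CHF 16,384.00

CHF 16,384.00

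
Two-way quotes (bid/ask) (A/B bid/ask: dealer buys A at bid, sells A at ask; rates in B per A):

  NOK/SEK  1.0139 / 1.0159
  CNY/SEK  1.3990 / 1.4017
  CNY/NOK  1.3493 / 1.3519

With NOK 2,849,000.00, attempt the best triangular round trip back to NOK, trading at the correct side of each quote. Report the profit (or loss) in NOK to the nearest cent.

Net profit: NOK 53,115.12

Best loop NOK → CNY → SEK → NOK:
NOK 2,849,000.00 ÷ 1.3519 (buy CNY at ask) = CNY 2,107,404.39
CNY 2,107,404.39 × 1.3990 (sell CNY at bid) = SEK 2,948,258.75
SEK 2,948,258.75 ÷ 1.0159 (buy NOK at ask) = NOK 2,902,115.12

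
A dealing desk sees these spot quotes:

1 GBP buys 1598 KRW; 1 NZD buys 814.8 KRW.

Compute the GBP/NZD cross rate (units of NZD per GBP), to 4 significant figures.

1 GBP × 1598 = 1598 KRW
1598 KRW ÷ 814.8 = 1.96122 NZD

GBP/NZD = 1.961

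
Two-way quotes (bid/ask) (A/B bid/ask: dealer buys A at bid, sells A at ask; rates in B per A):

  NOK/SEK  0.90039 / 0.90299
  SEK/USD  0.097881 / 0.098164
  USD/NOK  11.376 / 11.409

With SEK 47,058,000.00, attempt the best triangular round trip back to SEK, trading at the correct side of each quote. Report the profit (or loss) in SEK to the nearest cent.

Best loop SEK → USD → NOK → SEK:
SEK 47,058,000.00 × 0.097881 (sell SEK at bid) = USD 4,606,084.10
USD 4,606,084.10 × 11.376 (sell USD at bid) = NOK 52,398,812.70
NOK 52,398,812.70 × 0.90039 (sell NOK at bid) = SEK 47,179,366.97

Net profit: SEK 121,366.97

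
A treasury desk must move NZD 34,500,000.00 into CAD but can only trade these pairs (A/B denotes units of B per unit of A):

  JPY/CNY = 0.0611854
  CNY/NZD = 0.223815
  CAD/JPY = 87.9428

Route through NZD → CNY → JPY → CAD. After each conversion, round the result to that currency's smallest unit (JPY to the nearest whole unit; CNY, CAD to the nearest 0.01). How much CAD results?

CAD 28,647,175.79

NZD 34,500,000.00 ÷ 0.223815 = CNY 154,145,164.53
CNY 154,145,164.53 ÷ 0.0611854 = JPY 2,519,312,851
JPY 2,519,312,851 ÷ 87.9428 = CAD 28,647,175.79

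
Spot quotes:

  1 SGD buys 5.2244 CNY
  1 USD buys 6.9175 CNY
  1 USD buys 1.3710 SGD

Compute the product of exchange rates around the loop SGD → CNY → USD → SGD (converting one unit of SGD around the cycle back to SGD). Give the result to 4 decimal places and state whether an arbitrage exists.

1.0354 (arbitrage exists)

Around SGD → CNY → USD → SGD: 1 × 5.2244 ÷ 6.9175 × 1.3710 = 1.035439
Product > 1; profitable direction is SGD → CNY → USD → SGD.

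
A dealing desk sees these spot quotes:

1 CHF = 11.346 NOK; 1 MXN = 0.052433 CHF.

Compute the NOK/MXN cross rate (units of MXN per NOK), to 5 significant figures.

NOK/MXN = 1.6809

1 NOK ÷ 11.346 = 0.0881368 CHF
0.0881368 CHF ÷ 0.052433 = 1.68094 MXN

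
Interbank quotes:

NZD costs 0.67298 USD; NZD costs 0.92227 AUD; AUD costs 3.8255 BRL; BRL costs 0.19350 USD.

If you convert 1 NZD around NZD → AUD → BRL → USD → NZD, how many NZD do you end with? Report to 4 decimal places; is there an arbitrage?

1.0144 (arbitrage exists)

Around NZD → AUD → BRL → USD → NZD: 1 × 0.92227 × 3.8255 × 0.19350 ÷ 0.67298 = 1.014437
Product > 1; profitable direction is NZD → AUD → BRL → USD → NZD.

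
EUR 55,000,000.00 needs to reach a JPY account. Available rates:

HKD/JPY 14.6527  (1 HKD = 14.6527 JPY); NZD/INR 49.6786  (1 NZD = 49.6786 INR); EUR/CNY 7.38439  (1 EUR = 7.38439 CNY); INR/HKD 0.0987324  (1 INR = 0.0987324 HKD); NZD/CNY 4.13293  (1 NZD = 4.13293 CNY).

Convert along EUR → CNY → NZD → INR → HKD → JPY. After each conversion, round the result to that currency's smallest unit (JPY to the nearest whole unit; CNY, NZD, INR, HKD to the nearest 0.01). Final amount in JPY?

JPY 7,062,622,046

EUR 55,000,000.00 × 7.38439 = CNY 406,141,450.00
CNY 406,141,450.00 ÷ 4.13293 = NZD 98,269,617.44
NZD 98,269,617.44 × 49.6786 = INR 4,881,897,016.95
INR 4,881,897,016.95 × 0.0987324 = HKD 482,001,409.04
HKD 482,001,409.04 × 14.6527 = JPY 7,062,622,046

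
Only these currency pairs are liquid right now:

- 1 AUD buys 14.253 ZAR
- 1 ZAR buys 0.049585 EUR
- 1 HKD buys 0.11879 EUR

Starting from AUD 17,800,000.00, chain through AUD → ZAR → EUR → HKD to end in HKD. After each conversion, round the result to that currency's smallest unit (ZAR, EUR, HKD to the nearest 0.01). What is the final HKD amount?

HKD 105,900,185.96

AUD 17,800,000.00 × 14.253 = ZAR 253,703,400.00
ZAR 253,703,400.00 × 0.049585 = EUR 12,579,883.09
EUR 12,579,883.09 ÷ 0.11879 = HKD 105,900,185.96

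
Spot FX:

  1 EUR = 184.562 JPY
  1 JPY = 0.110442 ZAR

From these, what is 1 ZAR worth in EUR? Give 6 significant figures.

1 ZAR ÷ 0.110442 = 9.05453 JPY
9.05453 JPY ÷ 184.562 = 0.0490595 EUR

ZAR/EUR = 0.0490595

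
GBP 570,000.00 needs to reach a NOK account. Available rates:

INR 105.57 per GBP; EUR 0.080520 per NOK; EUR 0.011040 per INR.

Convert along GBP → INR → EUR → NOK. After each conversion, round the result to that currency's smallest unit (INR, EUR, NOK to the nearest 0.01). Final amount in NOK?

GBP 570,000.00 × 105.57 = INR 60,174,900.00
INR 60,174,900.00 × 0.011040 = EUR 664,330.90
EUR 664,330.90 ÷ 0.080520 = NOK 8,250,507.95

NOK 8,250,507.95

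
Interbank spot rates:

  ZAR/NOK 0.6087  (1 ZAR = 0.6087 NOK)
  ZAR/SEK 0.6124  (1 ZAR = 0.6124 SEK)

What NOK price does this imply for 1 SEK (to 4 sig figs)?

1 SEK ÷ 0.6124 = 1.63292 ZAR
1.63292 ZAR × 0.6087 = 0.993958 NOK

SEK/NOK = 0.9940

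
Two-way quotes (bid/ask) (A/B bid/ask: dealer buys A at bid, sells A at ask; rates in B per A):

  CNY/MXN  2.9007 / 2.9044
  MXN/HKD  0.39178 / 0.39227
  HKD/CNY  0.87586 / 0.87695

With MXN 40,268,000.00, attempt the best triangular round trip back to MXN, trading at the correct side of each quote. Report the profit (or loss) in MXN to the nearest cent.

Best loop MXN → CNY → HKD → MXN:
MXN 40,268,000.00 ÷ 2.9044 (buy CNY at ask) = CNY 13,864,481.48
CNY 13,864,481.48 ÷ 0.87695 (buy HKD at ask) = HKD 15,809,888.22
HKD 15,809,888.22 ÷ 0.39227 (buy MXN at ask) = MXN 40,303,587.38

Net profit: MXN 35,587.38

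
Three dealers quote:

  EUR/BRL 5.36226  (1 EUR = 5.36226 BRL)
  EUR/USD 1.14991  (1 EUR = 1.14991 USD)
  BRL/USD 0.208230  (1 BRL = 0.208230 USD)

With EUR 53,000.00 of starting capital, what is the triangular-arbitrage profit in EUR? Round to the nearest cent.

Profitable loop is EUR → USD → BRL → EUR:
EUR 53,000.00 × 1.14991 = USD 60,945.23
USD 60,945.23 ÷ 0.208230 = BRL 292,682.27
BRL 292,682.27 ÷ 5.36226 = EUR 54,581.89
Profit = EUR 54,581.89 − EUR 53,000.00

Profit: EUR 1,581.89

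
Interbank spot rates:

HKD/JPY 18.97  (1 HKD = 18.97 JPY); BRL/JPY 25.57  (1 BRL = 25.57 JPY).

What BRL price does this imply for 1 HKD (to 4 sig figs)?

1 HKD × 18.97 = 18.97 JPY
18.97 JPY ÷ 25.57 = 0.741885 BRL

HKD/BRL = 0.7419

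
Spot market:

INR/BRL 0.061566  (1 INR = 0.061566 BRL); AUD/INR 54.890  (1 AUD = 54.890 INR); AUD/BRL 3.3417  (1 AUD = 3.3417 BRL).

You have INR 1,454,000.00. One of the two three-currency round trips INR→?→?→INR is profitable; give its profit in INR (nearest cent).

Profit: INR 16,385.18

Profitable loop is INR → BRL → AUD → INR:
INR 1,454,000.00 × 0.061566 = BRL 89,516.96
BRL 89,516.96 ÷ 3.3417 = AUD 26,787.85
AUD 26,787.85 × 54.890 = INR 1,470,385.18
Profit = INR 1,470,385.18 − INR 1,454,000.00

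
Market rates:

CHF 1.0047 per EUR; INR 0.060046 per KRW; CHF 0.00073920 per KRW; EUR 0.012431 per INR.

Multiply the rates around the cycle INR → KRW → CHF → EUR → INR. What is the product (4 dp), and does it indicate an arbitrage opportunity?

0.9857 (arbitrage exists)

Around INR → KRW → CHF → EUR → INR: 1 ÷ 0.060046 × 0.00073920 ÷ 1.0047 ÷ 0.012431 = 0.985679
Product < 1; profitable direction is INR → EUR → CHF → KRW → INR.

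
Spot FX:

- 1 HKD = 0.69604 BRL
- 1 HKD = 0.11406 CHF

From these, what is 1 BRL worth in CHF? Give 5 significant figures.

BRL/CHF = 0.16387

1 BRL ÷ 0.69604 = 1.4367 HKD
1.4367 HKD × 0.11406 = 0.16387 CHF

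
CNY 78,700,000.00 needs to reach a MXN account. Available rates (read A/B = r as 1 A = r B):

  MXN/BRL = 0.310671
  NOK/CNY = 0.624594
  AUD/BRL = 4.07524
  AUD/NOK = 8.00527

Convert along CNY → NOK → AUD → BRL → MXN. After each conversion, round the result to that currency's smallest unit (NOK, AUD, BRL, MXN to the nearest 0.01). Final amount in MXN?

MXN 206,468,315.84

CNY 78,700,000.00 ÷ 0.624594 = NOK 126,001,850.80
NOK 126,001,850.80 ÷ 8.00527 = AUD 15,739,862.72
AUD 15,739,862.72 × 4.07524 = BRL 64,143,718.15
BRL 64,143,718.15 ÷ 0.310671 = MXN 206,468,315.84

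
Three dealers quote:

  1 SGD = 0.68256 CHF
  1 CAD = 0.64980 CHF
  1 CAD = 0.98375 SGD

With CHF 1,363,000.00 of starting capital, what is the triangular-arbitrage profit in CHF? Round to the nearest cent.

Profit: CHF 45,450.95

Profitable loop is CHF → CAD → SGD → CHF:
CHF 1,363,000.00 ÷ 0.64980 = CAD 2,097,568.48
CAD 2,097,568.48 × 0.98375 = SGD 2,063,482.99
SGD 2,063,482.99 × 0.68256 = CHF 1,408,450.95
Profit = CHF 1,408,450.95 − CHF 1,363,000.00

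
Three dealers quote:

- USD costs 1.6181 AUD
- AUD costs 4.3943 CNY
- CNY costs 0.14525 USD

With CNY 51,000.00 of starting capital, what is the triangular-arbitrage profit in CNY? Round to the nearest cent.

Profit: CNY 1,672.19

Profitable loop is CNY → USD → AUD → CNY:
CNY 51,000.00 × 0.14525 = USD 7,407.75
USD 7,407.75 × 1.6181 = AUD 11,986.48
AUD 11,986.48 × 4.3943 = CNY 52,672.19
Profit = CNY 52,672.19 − CNY 51,000.00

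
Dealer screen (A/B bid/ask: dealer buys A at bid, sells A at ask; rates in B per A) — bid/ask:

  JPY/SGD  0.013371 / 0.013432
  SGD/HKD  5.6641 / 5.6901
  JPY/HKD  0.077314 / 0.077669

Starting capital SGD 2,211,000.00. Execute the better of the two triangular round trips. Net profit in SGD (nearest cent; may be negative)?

Best loop SGD → JPY → HKD → SGD:
SGD 2,211,000.00 ÷ 0.013432 (buy JPY at ask) = JPY 164,606,909
JPY 164,606,909 × 0.077314 (sell JPY at bid) = HKD 12,726,418.55
HKD 12,726,418.55 ÷ 5.6901 (buy SGD at ask) = SGD 2,236,589.61

Net profit: SGD 25,589.61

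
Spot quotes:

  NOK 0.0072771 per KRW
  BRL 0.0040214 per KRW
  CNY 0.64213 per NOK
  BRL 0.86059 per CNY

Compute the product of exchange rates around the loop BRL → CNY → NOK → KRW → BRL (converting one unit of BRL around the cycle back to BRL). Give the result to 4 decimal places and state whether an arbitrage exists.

Around BRL → CNY → NOK → KRW → BRL: 1 ÷ 0.86059 ÷ 0.64213 ÷ 0.0072771 × 0.0040214 = 0.999999
Product ≈ 1 (deviation 0.000%, within rounding noise).

1.0000 (no arbitrage)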